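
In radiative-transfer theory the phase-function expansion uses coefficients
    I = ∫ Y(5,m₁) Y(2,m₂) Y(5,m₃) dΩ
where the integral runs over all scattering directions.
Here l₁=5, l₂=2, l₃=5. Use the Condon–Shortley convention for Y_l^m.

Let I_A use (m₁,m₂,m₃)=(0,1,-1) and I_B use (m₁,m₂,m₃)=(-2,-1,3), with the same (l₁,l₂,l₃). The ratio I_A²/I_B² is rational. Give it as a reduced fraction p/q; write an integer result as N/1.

l's match ⇒ only the (l;m) 3-j factors differ between A and B.
A: triangle coeff Δ(5,2,5) = 1/38610; Σ_t [1,2]: t=1:−1/1152 t=2:+1/1440 = -1/5760; (3j)²=1/858 [(5 2 5; 0 1 -1)], sign=-1
B: triangle coeff Δ(5,2,5) = 1/38610; Σ_t [0,1]: t=0:+1/10080 t=1:−1/2880 = -1/4032; (3j)²=10/429 [(5 2 5; -2 -1 3)], sign=-1
I_A²/I_B² = (1/858)/(10/429) = 1/20

1/20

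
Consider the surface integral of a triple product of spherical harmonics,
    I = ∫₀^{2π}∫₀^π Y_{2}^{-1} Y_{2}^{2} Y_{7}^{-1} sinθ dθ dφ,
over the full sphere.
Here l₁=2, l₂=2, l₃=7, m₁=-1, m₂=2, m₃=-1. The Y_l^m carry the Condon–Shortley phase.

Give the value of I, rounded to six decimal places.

0.000000

triangle: need 0≤l₃≤4, have 7; I=0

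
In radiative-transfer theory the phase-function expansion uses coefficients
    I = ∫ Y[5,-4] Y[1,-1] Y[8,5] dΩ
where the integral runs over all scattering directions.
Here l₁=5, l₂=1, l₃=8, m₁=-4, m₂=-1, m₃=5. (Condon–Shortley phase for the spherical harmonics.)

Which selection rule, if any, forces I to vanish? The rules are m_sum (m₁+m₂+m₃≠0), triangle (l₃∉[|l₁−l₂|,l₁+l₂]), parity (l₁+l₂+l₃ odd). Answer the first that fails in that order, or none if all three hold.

triangle

Σmᵢ = 0  ✓
l₃∈[|l₁−l₂|,l₁+l₂]=[4,6], have l₃=8  ✗
Σlᵢ = 14 ⇒ even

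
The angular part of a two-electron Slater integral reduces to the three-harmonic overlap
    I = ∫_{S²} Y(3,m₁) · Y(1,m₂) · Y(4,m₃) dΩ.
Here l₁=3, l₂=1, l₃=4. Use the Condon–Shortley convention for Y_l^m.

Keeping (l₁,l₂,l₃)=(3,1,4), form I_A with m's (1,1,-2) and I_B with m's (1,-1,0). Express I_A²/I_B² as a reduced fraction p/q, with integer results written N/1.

5/2

Same 3,1,4: normalisation and zero-m 3j drop out of the ratio.
A: Δ: 0! 6! 2! / 9! → 1/252; sum: t=0:+1/96 = 1/96; 3j²(3 1 4; 1 1 -2) = Δ·Π!·Σ² = 5/84  (sign +1)
B: Δ: 0! 6! 2! / 9! → 1/252; sum: t=0:+1/96 = 1/96; 3j²(3 1 4; 1 -1 0) = Δ·Π!·Σ² = 1/42  (sign +1)
I_A²/I_B² = (5/84)/(1/42) = 5/2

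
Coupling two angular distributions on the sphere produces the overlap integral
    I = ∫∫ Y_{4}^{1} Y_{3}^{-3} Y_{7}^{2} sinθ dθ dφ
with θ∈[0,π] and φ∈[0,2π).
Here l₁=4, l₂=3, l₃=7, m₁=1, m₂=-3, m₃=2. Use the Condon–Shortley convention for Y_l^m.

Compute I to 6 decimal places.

0.061755

m-sum 0 ✓  L=14 even ✓  1≤7≤7 ✓
Π(2lᵢ+1) = 9×7×15 = 945
triangle coeff Δ(4,3,7) = 1/45045
Σ_t [0,0]: t=0:+1/20736 = 1/20736
(3j)²=35/1287 [(4 3 7; 0 0 0)], sign=-1
Σ_t [0,0]: t=0:+1/518400 = 1/518400
(3j)²=4/2145 [(4 3 7; 1 -3 2)], sign=-1
⇒ 4πI² = 980/20449
I = (+1)√(980/20449/(4π)) = 0.06175499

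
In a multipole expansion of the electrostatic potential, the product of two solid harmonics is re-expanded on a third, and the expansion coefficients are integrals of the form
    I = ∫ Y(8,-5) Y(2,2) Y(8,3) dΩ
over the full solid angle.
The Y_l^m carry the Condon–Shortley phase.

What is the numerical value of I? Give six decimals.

Checks pass: Σm=0; 18 even; l₃=8∈[6,10].
(2·8+1)(2·2+1)(2·8+1) = 1445
Δ: 2! 14! 2! / 19! → 1/348840
sum: t=0:+1/116121600 t=1:−1/25401600 t=2:+1/116121600 = -1/45158400
3j²(8 2 8; 0 0 0) = Δ·Π!·Σ² = 24/1615  (sign -1)
sum: t=2:+1/958003200 = 1/958003200
3j²(8 2 8; -5 2 3) = Δ·Π!·Σ² = 13/969  (sign -1)
combine: 4πI² = 1445·24/1615·13/969 = 104/361
take √, sign +1: I = 0.15141125

0.151411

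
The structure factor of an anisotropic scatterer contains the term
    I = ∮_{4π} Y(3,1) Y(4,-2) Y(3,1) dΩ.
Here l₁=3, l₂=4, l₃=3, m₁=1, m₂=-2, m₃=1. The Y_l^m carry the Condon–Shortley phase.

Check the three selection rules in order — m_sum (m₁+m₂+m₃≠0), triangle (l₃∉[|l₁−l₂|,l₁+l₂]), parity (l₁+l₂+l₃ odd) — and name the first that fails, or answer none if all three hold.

none

Σmᵢ = 0  ✓
l₃∈[|l₁−l₂|,l₁+l₂]=[1,7], have l₃=3  ✓
Σlᵢ = 10 ⇒ even  ✓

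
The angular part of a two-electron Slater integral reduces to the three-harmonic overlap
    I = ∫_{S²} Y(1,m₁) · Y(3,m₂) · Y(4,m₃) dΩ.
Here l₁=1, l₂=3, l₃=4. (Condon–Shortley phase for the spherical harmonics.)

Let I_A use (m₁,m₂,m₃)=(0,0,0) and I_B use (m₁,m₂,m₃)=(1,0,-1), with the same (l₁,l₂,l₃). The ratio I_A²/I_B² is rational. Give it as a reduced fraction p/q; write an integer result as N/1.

Shared (l₁,l₂,l₃)=(1,3,4): N and (l;000)² cancel in I_A²/I_B².
A: Δ = 0!·2!·6!/9! = 1/252; Racah Σ t=0..0: t=0:+1/36 = 1/36; ⇒ 3j(1 3 4; 0 0 0)² = 4/63, sgn +1
B: Δ = 0!·2!·6!/9! = 1/252; Racah Σ t=0..0: t=0:+1/72 = 1/72; ⇒ 3j(1 3 4; 1 0 -1)² = 5/126, sgn -1
I_A²/I_B² = (4/63)/(5/126) = 8/5

8/5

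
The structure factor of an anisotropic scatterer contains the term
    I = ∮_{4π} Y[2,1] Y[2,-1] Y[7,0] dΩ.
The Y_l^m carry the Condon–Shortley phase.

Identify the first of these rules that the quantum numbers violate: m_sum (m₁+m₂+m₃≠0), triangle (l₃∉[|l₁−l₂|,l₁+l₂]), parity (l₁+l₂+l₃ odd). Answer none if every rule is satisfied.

Σmᵢ = 0  ✓
l₃∈[|l₁−l₂|,l₁+l₂]=[0,4], have l₃=7  ✗
Σlᵢ = 11 ⇒ odd

triangle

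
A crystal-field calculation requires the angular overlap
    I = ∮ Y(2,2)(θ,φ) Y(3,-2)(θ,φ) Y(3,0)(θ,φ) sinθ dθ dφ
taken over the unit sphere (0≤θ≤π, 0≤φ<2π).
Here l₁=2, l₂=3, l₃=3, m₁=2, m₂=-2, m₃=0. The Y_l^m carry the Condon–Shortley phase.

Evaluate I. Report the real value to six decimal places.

Checks pass: Σm=0; 8 even; l₃=3∈[1,5].
(2·2+1)(2·3+1)(2·3+1) = 245
Δ: 2! 2! 4! / 9! → 1/3780
sum: t=0:+1/24 t=1:−1/4 t=2:+1/24 = -1/6
3j²(2 3 3; 0 0 0) = Δ·Π!·Σ² = 4/105  (sign +1)
sum: t=0:+1/24 = 1/24
3j²(2 3 3; 2 -2 0) = Δ·Π!·Σ² = 1/21  (sign -1)
combine: 4πI² = 245·4/105·1/21 = 4/9
take √, sign -1: I = -0.18806319

-0.188063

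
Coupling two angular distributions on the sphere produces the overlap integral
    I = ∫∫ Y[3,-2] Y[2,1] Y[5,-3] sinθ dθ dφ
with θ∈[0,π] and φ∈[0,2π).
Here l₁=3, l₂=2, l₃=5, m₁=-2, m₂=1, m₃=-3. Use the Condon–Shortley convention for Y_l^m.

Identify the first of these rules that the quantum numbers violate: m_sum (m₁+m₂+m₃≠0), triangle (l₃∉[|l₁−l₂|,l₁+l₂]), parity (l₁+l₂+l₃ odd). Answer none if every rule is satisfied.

azimuthal sum: -2 + 1 − 3 = -4  ✗
1 ≤ 5 ≤ 5 (triangle on l)
L = 3 + 2 + 5 = 10 (even)

m_sum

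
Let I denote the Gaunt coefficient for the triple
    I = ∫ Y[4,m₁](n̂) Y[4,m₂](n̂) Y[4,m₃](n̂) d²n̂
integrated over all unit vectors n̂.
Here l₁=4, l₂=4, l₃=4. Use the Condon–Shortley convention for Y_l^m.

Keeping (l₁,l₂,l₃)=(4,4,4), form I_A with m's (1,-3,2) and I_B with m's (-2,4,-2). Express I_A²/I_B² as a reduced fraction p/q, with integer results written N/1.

1/9

Shared (l₁,l₂,l₃)=(4,4,4): N and (l;000)² cancel in I_A²/I_B².
A: Δ = 4!·4!·4!/13! = 1/450450; Racah Σ t=0..1: t=0:+1/864 t=1:−1/576 = -1/1728; ⇒ 3j(4 4 4; 1 -3 2)² = 5/1287, sgn -1
B: Δ = 4!·4!·4!/13! = 1/450450; Racah Σ t=4..4: t=4:+1/2304 = 1/2304; ⇒ 3j(4 4 4; -2 4 -2)² = 5/143, sgn +1
I_A²/I_B² = (5/1287)/(5/143) = 1/9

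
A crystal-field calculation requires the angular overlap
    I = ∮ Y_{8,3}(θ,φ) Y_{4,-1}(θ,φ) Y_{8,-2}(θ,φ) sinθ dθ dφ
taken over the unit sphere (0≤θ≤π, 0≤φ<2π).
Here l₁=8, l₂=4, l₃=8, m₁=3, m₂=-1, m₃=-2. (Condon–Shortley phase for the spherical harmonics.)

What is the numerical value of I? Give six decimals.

-0.124482

Checks pass: Σm=0; 20 even; l₃=8∈[4,12].
(2·8+1)(2·4+1)(2·8+1) = 2601
Δ: 4! 12! 4! / 21! → 1/185175900
sum: t=0:+1/557383680 t=1:−1/21772800 t=2:+1/8294400 t=3:−1/21772800 t=4:+1/557383680 = 1/30965760
3j²(8 4 8; 0 0 0) = Δ·Π!·Σ² = 36/4199  (sign +1)
sum: t=0:+1/87091200 t=1:−1/23224320 t=2:+1/52254720 t=3:−1/1045094400 = -1/74649600
3j²(8 4 8; 3 -1 -2) = Δ·Π!·Σ² = 110/12597  (sign -1)
combine: 4πI² = 2601·36/4199·110/12597 = 11880/61009
take √, sign -1: I = -0.12448194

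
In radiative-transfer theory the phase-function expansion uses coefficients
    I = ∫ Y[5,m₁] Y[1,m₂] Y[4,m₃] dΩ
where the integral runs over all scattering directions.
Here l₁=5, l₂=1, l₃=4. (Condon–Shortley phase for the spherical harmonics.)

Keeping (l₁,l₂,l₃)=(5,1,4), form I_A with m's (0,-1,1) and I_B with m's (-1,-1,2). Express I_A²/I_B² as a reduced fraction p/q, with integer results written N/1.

Same 5,1,4: normalisation and zero-m 3j drop out of the ratio.
A: Δ: 2! 8! 0! / 11! → 1/495; sum: t=0:+1/1440 = 1/1440; 3j²(5 1 4; 0 -1 1) = Δ·Π!·Σ² = 2/99  (sign -1)
B: Δ: 2! 8! 0! / 11! → 1/495; sum: t=0:+1/2880 = 1/2880; 3j²(5 1 4; -1 -1 2) = Δ·Π!·Σ² = 2/165  (sign +1)
I_A²/I_B² = (2/99)/(2/165) = 5/3

5/3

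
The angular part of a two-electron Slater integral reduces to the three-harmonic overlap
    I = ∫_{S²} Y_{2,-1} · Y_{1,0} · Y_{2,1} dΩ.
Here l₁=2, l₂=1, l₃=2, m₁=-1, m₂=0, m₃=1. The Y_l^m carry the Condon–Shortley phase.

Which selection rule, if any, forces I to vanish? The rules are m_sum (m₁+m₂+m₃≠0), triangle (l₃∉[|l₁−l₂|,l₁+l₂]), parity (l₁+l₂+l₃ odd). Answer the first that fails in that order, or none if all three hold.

m₁+m₂+m₃ = -1 + 0 + 1 = 0  ✓
triangle: |2−1|=1 ≤ l₃=2 ≤ 2+1=3  ✓
parity: l₁+l₂+l₃ = 5 is odd  ✗

parity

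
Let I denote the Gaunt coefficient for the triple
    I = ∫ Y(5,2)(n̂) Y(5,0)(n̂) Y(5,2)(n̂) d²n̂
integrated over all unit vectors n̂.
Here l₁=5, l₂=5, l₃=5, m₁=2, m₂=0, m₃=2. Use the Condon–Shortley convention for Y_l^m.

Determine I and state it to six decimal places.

0.000000

Σmᵢ = 4 ≠ 0, so the φ-integral vanishes; I = 0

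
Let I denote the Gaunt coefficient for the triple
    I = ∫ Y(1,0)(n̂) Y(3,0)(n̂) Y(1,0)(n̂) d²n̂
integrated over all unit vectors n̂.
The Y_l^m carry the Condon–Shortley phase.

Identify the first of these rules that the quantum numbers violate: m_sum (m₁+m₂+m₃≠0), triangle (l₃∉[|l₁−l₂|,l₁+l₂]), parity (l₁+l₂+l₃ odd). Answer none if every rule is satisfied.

triangle

Σmᵢ = 0  ✓
l₃∈[|l₁−l₂|,l₁+l₂]=[2,4], have l₃=1  ✗
Σlᵢ = 5 ⇒ odd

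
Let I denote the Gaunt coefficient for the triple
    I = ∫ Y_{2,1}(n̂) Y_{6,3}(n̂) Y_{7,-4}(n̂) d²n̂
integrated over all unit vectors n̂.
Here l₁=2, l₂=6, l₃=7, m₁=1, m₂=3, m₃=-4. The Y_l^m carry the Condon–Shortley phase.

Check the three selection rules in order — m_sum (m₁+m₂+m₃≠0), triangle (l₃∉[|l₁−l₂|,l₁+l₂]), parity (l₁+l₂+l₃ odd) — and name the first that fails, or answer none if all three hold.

parity

Σmᵢ = 0  ✓
l₃∈[|l₁−l₂|,l₁+l₂]=[4,8], have l₃=7  ✓
Σlᵢ = 15 ⇒ odd  ✗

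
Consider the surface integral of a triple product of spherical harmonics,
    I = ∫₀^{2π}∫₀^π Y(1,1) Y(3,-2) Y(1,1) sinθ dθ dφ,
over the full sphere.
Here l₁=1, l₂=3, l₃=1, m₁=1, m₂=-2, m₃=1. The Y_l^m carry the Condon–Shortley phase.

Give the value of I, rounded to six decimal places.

0.000000

l₃=1 ∉ [2,4] — triangle fails ⇒ I = 0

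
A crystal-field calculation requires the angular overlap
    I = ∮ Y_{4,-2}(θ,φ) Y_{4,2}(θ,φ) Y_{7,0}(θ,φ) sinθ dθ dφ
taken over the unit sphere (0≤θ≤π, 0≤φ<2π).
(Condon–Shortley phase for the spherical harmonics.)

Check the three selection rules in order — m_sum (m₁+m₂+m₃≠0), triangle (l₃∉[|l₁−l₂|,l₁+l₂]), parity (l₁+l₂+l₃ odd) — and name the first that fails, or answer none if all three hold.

parity

Σmᵢ = 0  ✓
l₃∈[|l₁−l₂|,l₁+l₂]=[0,8], have l₃=7  ✓
Σlᵢ = 15 ⇒ odd  ✗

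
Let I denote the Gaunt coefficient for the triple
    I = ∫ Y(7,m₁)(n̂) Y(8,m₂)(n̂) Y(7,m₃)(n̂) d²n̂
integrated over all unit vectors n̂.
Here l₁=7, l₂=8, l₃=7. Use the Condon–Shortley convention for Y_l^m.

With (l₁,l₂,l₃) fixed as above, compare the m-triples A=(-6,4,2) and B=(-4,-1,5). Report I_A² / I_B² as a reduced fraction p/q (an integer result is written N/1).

91/1849

l's match ⇒ only the (l;m) 3-j factors differ between A and B.
A: triangle coeff Δ(7,8,7) = 1/22086194130; Σ_t [7,8]: t=7:−1/2612736000 t=8:+1/2786918400 = -1/41803776000; (3j)²=3/37145 [(7 8 7; -6 4 2)], sign=+1
B: triangle coeff Δ(7,8,7) = 1/22086194130; Σ_t [5,7]: t=5:−1/746496000 t=6:+1/870912000 t=7:−1/9754214400 = -43/146313216000; (3j)²=5547/3380195 [(7 8 7; -4 -1 5)], sign=-1
I_A²/I_B² = (3/37145)/(5547/3380195) = 91/1849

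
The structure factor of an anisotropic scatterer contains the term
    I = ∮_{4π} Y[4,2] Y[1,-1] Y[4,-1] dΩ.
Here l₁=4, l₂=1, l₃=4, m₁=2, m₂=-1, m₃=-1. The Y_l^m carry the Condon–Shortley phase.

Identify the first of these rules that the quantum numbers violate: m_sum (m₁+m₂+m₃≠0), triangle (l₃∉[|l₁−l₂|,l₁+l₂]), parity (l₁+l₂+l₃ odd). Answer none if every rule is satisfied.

parity

azimuthal sum: 2 − 1 − 1 = 0  ✓
3 ≤ 4 ≤ 5 (triangle on l)  ✓
L = 4 + 1 + 4 = 9 (odd)  ✗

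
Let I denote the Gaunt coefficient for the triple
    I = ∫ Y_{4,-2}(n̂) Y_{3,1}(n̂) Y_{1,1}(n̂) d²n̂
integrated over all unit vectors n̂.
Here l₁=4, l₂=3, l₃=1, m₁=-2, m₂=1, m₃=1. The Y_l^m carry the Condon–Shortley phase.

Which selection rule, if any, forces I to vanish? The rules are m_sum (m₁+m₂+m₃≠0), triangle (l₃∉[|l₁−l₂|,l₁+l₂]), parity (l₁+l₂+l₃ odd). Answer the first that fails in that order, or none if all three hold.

m₁+m₂+m₃ = -2 + 1 + 1 = 0  ✓
triangle: |4−3|=1 ≤ l₃=1 ≤ 4+3=7  ✓
parity: l₁+l₂+l₃ = 8 is even  ✓

none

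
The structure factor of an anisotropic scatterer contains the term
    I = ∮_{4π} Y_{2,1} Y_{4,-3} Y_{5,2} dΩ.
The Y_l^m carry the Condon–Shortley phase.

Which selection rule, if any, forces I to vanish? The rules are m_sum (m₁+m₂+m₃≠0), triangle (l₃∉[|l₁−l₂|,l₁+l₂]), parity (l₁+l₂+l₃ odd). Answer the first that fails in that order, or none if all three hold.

parity

Σmᵢ = 0  ✓
l₃∈[|l₁−l₂|,l₁+l₂]=[2,6], have l₃=5  ✓
Σlᵢ = 11 ⇒ odd  ✗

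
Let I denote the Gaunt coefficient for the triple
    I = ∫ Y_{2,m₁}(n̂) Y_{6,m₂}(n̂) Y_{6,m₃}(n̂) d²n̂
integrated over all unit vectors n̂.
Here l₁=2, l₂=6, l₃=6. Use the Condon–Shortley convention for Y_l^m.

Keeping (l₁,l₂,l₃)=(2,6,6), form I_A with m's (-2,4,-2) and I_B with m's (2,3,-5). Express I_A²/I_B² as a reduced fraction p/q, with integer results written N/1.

18/11

l's match ⇒ only the (l;m) 3-j factors differ between A and B.
A: triangle coeff Δ(2,6,6) = 1/90090; Σ_t [2,2]: t=2:+1/322560 = 1/322560; (3j)²=18/1001 [(2 6 6; -2 4 -2)], sign=+1
B: triangle coeff Δ(2,6,6) = 1/90090; Σ_t [0,0]: t=0:+1/1451520 = 1/1451520; (3j)²=1/91 [(2 6 6; 2 3 -5)], sign=-1
I_A²/I_B² = (18/1001)/(1/91) = 18/11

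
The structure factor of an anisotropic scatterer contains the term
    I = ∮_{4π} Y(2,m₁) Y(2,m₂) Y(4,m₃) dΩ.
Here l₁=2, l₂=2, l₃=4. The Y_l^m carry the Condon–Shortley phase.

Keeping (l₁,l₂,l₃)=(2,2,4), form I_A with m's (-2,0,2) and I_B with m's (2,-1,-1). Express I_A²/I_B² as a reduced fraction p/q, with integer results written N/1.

3/1

Shared (l₁,l₂,l₃)=(2,2,4): N and (l;000)² cancel in I_A²/I_B².
A: Δ = 0!·4!·4!/9! = 1/630; Racah Σ t=0..0: t=0:+1/96 = 1/96; ⇒ 3j(2 2 4; -2 0 2)² = 1/42, sgn +1
B: Δ = 0!·4!·4!/9! = 1/630; Racah Σ t=0..0: t=0:+1/144 = 1/144; ⇒ 3j(2 2 4; 2 -1 -1)² = 1/126, sgn -1
I_A²/I_B² = (1/42)/(1/126) = 3/1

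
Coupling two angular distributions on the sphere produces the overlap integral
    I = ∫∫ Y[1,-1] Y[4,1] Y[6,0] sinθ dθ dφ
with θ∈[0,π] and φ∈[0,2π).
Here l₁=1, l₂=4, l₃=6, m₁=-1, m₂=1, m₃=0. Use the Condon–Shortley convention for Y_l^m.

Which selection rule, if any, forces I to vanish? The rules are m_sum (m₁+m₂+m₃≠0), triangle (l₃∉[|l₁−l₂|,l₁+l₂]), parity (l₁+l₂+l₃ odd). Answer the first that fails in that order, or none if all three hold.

azimuthal sum: -1 + 1 + 0 = 0  ✓
3 ≤ 6 ≤ 5 (triangle on l)  ✗
L = 1 + 4 + 6 = 11 (odd)

triangle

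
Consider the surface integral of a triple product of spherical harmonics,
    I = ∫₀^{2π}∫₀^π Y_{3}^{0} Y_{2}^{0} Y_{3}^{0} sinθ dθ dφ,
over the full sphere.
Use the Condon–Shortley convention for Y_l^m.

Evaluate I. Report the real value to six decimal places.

0.168209

Checks pass: Σm=0; 8 even; l₃=3∈[1,5].
(2·3+1)(2·2+1)(2·3+1) = 245
Δ: 2! 4! 2! / 9! → 1/3780
sum: t=0:+1/24 t=1:−1/4 t=2:+1/24 = -1/6
3j²(3 2 3; 0 0 0) = Δ·Π!·Σ² = 4/105  (sign +1)
(m-triple is (0,0,0) — same symbol as above.)
combine: 4πI² = 245·4/105·4/105 = 16/45
take √, sign +1: I = 0.16820883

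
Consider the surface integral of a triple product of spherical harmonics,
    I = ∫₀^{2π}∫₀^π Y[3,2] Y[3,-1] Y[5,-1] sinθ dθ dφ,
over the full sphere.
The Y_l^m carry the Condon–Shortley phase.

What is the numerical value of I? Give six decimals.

L=11 odd ⇒ parity kills the (l;000) factor ⇒ I = 0

0.000000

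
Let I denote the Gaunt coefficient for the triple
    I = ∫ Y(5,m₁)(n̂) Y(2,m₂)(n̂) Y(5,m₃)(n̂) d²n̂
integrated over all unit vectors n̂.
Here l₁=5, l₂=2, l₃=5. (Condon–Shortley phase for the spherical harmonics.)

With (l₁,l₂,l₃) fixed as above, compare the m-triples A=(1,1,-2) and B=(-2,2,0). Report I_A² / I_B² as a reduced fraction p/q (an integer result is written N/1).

Shared (l₁,l₂,l₃)=(5,2,5): N and (l;000)² cancel in I_A²/I_B².
A: Δ = 2!·8!·2!/13! = 1/38610; Racah Σ t=1..2: t=1:−1/1440 t=2:+1/2880 = -1/2880; ⇒ 3j(5 2 5; 1 1 -2)² = 7/715, sgn +1
B: Δ = 2!·8!·2!/13! = 1/38610; Racah Σ t=2..2: t=2:+1/2880 = 1/2880; ⇒ 3j(5 2 5; -2 2 0)² = 14/429, sgn -1
I_A²/I_B² = (7/715)/(14/429) = 3/10

3/10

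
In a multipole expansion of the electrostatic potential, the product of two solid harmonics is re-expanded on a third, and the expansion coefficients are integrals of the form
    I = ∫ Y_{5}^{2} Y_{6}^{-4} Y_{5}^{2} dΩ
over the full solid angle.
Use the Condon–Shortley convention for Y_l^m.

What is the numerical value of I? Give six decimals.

Checks pass: Σm=0; 16 even; l₃=5∈[1,11].
(2·5+1)(2·6+1)(2·5+1) = 1573
Δ: 6! 4! 6! / 17! → 1/28588560
sum: t=1:−1/345600 t=2:+1/13824 t=3:−1/5184 t=4:+1/13824 t=5:−1/345600 = -7/129600
3j²(5 6 5; 0 0 0) = Δ·Π!·Σ² = 80/7293  (sign +1)
sum: t=0:+1/207360 t=1:−1/57600 t=2:+1/207360 = -1/129600
3j²(5 6 5; 2 -4 2) = Δ·Π!·Σ² = 168/12155  (sign +1)
combine: 4πI² = 1573·80/7293·168/12155 = 896/3757
take √, sign +1: I = 0.13776169

0.137762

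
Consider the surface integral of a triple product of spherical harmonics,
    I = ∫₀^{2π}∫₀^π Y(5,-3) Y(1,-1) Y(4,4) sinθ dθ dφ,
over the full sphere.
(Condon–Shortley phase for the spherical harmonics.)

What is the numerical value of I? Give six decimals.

Rules hold: Σm=0, L=10 even, 4≤4≤6.
N = 11·3·9 = 297
Δ = 2!·8!·0!/11! = 1/495
Racah Σ t=1..1: t=1:−1/576 = -1/576
⇒ 3j(5 1 4; 0 0 0)² = 5/99, sgn -1
Racah Σ t=0..0: t=0:+1/80640 = 1/80640
⇒ 3j(5 1 4; -3 -1 4)² = 1/495, sgn +1
4πI² = N·(3j₀)²·(3jₘ)² = 1/33
I = -1·√(0.030303/4π) = -0.04910640

-0.049106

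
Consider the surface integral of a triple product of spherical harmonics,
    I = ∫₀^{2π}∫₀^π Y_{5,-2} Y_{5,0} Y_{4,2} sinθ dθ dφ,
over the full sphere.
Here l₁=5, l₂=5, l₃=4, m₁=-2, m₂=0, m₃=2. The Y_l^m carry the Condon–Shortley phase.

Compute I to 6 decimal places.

-0.099440

m-sum 0 ✓  L=14 even ✓  0≤4≤10 ✓
Π(2lᵢ+1) = 11×11×9 = 1089
triangle coeff Δ(5,5,4) = 1/3153150
Σ_t [1,5]: t=1:−1/69120 t=2:+1/1728 t=3:−1/576 t=4:+1/1728 t=5:−1/69120 = -7/11520
(3j)²=2/143 [(5 5 4; 0 0 0)], sign=-1
Σ_t [3,5]: t=3:−1/3456 t=4:+1/1728 t=5:−1/11520 = 7/34560
(3j)²=7/858 [(5 5 4; -2 0 2)], sign=+1
⇒ 4πI² = 21/169
I = (-1)√(21/169/(4π)) = -0.09944006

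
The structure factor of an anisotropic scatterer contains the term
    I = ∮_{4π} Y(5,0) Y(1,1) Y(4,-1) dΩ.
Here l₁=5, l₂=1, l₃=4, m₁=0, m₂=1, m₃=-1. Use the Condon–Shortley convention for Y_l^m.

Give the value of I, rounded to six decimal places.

m-sum 0 ✓  L=10 even ✓  4≤4≤6 ✓
Π(2lᵢ+1) = 11×3×9 = 297
triangle coeff Δ(5,1,4) = 1/495
Σ_t [1,1]: t=1:−1/576 = -1/576
(3j)²=5/99 [(5 1 4; 0 0 0)], sign=-1
Σ_t [2,2]: t=2:+1/1440 = 1/1440
(3j)²=2/99 [(5 1 4; 0 1 -1)], sign=-1
⇒ 4πI² = 10/33
I = (+1)√(10/33/(4π)) = 0.15528807

0.155288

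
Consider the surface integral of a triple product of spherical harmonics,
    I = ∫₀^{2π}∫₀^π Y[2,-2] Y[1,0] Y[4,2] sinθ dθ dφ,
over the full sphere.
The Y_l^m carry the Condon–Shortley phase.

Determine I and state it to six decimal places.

|2−1|≤4≤2+1 violated ⇒ I = 0

0.000000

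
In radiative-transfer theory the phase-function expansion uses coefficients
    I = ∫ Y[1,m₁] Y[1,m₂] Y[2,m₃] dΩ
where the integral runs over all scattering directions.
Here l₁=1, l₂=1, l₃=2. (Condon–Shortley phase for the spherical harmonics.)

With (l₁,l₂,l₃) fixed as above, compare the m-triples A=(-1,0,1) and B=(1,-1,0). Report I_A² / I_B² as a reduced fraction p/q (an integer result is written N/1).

3/1

Same 1,1,2: normalisation and zero-m 3j drop out of the ratio.
A: Δ: 0! 2! 2! / 5! → 1/30; sum: t=0:+1/2 = 1/2; 3j²(1 1 2; -1 0 1) = Δ·Π!·Σ² = 1/10  (sign -1)
B: Δ: 0! 2! 2! / 5! → 1/30; sum: t=0:+1/4 = 1/4; 3j²(1 1 2; 1 -1 0) = Δ·Π!·Σ² = 1/30  (sign +1)
I_A²/I_B² = (1/10)/(1/30) = 3/1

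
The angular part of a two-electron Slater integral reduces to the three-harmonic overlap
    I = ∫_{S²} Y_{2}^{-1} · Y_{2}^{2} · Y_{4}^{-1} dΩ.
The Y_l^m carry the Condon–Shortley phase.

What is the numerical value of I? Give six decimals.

-0.090112

m-sum 0 ✓  L=8 even ✓  0≤4≤4 ✓
Π(2lᵢ+1) = 5×5×9 = 225
triangle coeff Δ(2,2,4) = 1/630
Σ_t [0,0]: t=0:+1/16 = 1/16
(3j)²=2/35 [(2 2 4; 0 0 0)], sign=+1
Σ_t [0,0]: t=0:+1/144 = 1/144
(3j)²=1/126 [(2 2 4; -1 2 -1)], sign=-1
⇒ 4πI² = 5/49
I = (-1)√(5/49/(4π)) = -0.09011188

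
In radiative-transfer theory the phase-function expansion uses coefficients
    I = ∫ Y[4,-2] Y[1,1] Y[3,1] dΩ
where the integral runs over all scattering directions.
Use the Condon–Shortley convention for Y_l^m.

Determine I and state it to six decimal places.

0.238414

Rules hold: Σm=0, L=8 even, 3≤3≤5.
N = 9·3·7 = 189
Δ = 2!·6!·0!/9! = 1/252
Racah Σ t=1..1: t=1:−1/36 = -1/36
⇒ 3j(4 1 3; 0 0 0)² = 4/63, sgn +1
Racah Σ t=2..2: t=2:+1/96 = 1/96
⇒ 3j(4 1 3; -2 1 1)² = 5/84, sgn +1
4πI² = N·(3j₀)²·(3jₘ)² = 5/7
I = +1·√(0.714286/4π) = 0.23841361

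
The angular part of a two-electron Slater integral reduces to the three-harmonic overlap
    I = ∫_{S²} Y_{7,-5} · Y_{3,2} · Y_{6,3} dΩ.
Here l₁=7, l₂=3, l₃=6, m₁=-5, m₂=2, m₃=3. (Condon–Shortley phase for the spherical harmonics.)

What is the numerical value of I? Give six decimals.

m-sum 0 ✓  L=16 even ✓  4≤6≤10 ✓
Π(2lᵢ+1) = 15×7×13 = 1365
triangle coeff Δ(7,3,6) = 1/2042040
Σ_t [1,3]: t=1:−1/207360 t=2:+1/57600 t=3:−1/207360 = 1/129600
(3j)²=168/12155 [(7 3 6; 0 0 0)], sign=+1
Σ_t [3,4]: t=3:−1/4354560 t=4:+1/1935360 = 1/3483648
(3j)²=125/12376 [(7 3 6; -5 2 3)], sign=-1
⇒ 4πI² = 7875/41327
I = (-1)√(7875/41327/(4π)) = -0.12314121

-0.123141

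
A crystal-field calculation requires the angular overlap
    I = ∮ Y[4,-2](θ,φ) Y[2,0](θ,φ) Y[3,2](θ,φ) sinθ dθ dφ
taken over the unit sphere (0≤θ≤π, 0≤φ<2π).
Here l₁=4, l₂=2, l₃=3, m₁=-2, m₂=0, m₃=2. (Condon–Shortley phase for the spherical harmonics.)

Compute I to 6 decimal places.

L=9 odd ⇒ parity kills the (l;000) factor ⇒ I = 0

0.000000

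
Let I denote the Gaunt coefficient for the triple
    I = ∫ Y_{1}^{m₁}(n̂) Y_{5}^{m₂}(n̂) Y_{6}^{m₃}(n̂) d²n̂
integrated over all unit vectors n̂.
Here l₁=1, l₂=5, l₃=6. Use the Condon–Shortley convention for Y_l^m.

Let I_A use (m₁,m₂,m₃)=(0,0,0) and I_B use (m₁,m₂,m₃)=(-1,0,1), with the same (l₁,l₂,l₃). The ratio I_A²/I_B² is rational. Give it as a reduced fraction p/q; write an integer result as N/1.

l's match ⇒ only the (l;m) 3-j factors differ between A and B.
A: triangle coeff Δ(1,5,6) = 1/858; Σ_t [0,0]: t=0:+1/14400 = 1/14400; (3j)²=6/143 [(1 5 6; 0 0 0)], sign=+1
B: triangle coeff Δ(1,5,6) = 1/858; Σ_t [0,0]: t=0:+1/28800 = 1/28800; (3j)²=7/286 [(1 5 6; -1 0 1)], sign=-1
I_A²/I_B² = (6/143)/(7/286) = 12/7

12/7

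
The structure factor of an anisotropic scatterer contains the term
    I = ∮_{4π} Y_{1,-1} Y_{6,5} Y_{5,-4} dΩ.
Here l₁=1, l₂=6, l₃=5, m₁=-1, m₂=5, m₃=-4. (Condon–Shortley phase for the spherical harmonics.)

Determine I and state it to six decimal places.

-0.303018

Rules hold: Σm=0, L=12 even, 5≤5≤7.
N = 3·13·11 = 429
Δ = 2!·0!·10!/13! = 1/858
Racah Σ t=1..1: t=1:−1/14400 = -1/14400
⇒ 3j(1 6 5; 0 0 0)² = 6/143, sgn +1
Racah Σ t=2..2: t=2:+1/725760 = 1/725760
⇒ 3j(1 6 5; -1 5 -4)² = 5/78, sgn -1
4πI² = N·(3j₀)²·(3jₘ)² = 15/13
I = -1·√(1.15385/4π) = -0.30301841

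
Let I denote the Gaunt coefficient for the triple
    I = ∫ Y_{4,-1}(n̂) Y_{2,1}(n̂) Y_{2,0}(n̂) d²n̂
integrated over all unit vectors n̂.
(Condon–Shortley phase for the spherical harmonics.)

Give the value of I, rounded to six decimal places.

Rules hold: Σm=0, L=8 even, 2≤2≤6.
N = 9·5·5 = 225
Δ = 4!·4!·0!/9! = 1/630
Racah Σ t=2..2: t=2:+1/16 = 1/16
⇒ 3j(4 2 2; 0 0 0)² = 2/35, sgn +1
Racah Σ t=3..3: t=3:−1/24 = -1/24
⇒ 3j(4 2 2; -1 1 0)² = 1/21, sgn -1
4πI² = N·(3j₀)²·(3jₘ)² = 30/49
I = -1·√(0.612245/4π) = -0.22072812

-0.220728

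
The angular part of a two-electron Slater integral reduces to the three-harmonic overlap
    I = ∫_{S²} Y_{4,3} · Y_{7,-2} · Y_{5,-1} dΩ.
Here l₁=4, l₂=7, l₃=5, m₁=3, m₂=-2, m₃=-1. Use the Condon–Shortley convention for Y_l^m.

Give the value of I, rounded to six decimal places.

-0.162315

Rules hold: Σm=0, L=16 even, 3≤5≤11.
N = 9·15·11 = 1485
Δ = 6!·2!·8!/17! = 1/6126120
Racah Σ t=2..4: t=2:+1/69120 t=3:−1/20736 t=4:+1/69120 = -1/51840
⇒ 3j(4 7 5; 0 0 0)² = 280/21879, sgn +1
Racah Σ t=0..1: t=0:+1/518400 t=1:−1/138240 = -11/2073600
⇒ 3j(4 7 5; 3 -2 -1)² = 77/4420, sgn -1
4πI² = N·(3j₀)²·(3jₘ)² = 16170/48841
I = -1·√(0.331074/4π) = -0.16231468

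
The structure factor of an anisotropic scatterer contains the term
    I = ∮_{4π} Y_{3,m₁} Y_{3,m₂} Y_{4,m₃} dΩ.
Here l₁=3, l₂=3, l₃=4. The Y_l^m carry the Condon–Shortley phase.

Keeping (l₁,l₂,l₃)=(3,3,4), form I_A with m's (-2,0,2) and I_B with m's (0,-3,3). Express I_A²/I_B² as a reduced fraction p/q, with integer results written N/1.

Same 3,3,4: normalisation and zero-m 3j drop out of the ratio.
A: Δ: 2! 4! 4! / 11! → 1/34650; sum: t=1:−1/96 t=2:+1/72 = 1/288; 3j²(3 3 4; -2 0 2) = Δ·Π!·Σ² = 1/462  (sign +1)
B: Δ: 2! 4! 4! / 11! → 1/34650; sum: t=0:+1/288 = 1/288; 3j²(3 3 4; 0 -3 3) = Δ·Π!·Σ² = 1/22  (sign -1)
I_A²/I_B² = (1/462)/(1/22) = 1/21

1/21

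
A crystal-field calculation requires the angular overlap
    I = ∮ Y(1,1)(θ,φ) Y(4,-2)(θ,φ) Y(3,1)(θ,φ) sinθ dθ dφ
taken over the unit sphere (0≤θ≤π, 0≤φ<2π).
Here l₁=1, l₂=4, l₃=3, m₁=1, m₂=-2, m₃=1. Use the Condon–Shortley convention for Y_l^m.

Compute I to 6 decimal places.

Checks pass: Σm=0; 8 even; l₃=3∈[3,5].
(2·1+1)(2·4+1)(2·3+1) = 189
Δ: 2! 0! 6! / 9! → 1/252
sum: t=1:−1/36 = -1/36
3j²(1 4 3; 0 0 0) = Δ·Π!·Σ² = 4/63  (sign +1)
sum: t=0:+1/96 = 1/96
3j²(1 4 3; 1 -2 1) = Δ·Π!·Σ² = 5/84  (sign +1)
combine: 4πI² = 189·4/63·5/84 = 5/7
take √, sign +1: I = 0.23841361

0.238414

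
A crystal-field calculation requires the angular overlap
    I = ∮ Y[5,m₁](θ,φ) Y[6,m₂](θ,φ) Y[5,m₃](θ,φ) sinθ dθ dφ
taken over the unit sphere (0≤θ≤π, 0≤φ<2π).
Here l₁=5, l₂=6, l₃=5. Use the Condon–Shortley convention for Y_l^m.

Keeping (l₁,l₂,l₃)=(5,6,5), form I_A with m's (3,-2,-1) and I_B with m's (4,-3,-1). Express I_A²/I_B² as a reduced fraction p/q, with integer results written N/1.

Same 5,6,5: normalisation and zero-m 3j drop out of the ratio.
A: Δ: 6! 4! 6! / 17! → 1/28588560; sum: t=0:+1/138240 t=1:−1/25920 t=2:+1/55296 = -11/829440; 3j²(5 6 5; 3 -2 -1) = Δ·Π!·Σ² = 11/1326  (sign -1)
B: Δ: 6! 4! 6! / 17! → 1/28588560; sum: t=0:+1/155520 t=1:−1/138240 = -1/1244160; 3j²(5 6 5; 4 -3 -1) = Δ·Π!·Σ² = 3/9724  (sign -1)
I_A²/I_B² = (11/1326)/(3/9724) = 242/9

242/9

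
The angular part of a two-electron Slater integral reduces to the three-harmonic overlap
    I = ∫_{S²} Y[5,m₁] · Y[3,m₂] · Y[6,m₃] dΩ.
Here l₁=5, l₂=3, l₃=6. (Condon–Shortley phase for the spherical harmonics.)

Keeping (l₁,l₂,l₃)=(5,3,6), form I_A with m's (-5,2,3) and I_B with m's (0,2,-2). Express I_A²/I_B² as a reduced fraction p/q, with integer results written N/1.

9/7

Shared (l₁,l₂,l₃)=(5,3,6): N and (l;000)² cancel in I_A²/I_B².
A: Δ = 2!·8!·4!/15! = 1/675675; Racah Σ t=2..2: t=2:+1/483840 = 1/483840; ⇒ 3j(5 3 6; -5 2 3)² = 6/1001, sgn -1
B: Δ = 2!·8!·4!/15! = 1/675675; Racah Σ t=1..2: t=1:−1/13824 t=2:+1/8640 = 1/23040; ⇒ 3j(5 3 6; 0 2 -2)² = 2/429, sgn +1
I_A²/I_B² = (6/1001)/(2/429) = 9/7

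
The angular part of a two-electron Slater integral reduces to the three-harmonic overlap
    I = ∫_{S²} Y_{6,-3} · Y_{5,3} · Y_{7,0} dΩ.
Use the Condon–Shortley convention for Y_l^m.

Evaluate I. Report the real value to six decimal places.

0.061731

Rules hold: Σm=0, L=18 even, 1≤7≤11.
N = 13·11·15 = 2145
Δ = 4!·8!·6!/19! = 1/174594420
Racah Σ t=0..4: t=0:+1/4147200 t=1:−1/207360 t=2:+1/82944 t=3:−1/207360 t=4:+1/4147200 = 1/345600
⇒ 3j(6 5 7; 0 0 0)² = 420/46189, sgn -1
Racah Σ t=2..4: t=2:+1/14515200 t=3:−1/1036800 t=4:+1/829440 = 1/3225600
⇒ 3j(6 5 7; -3 3 0)² = 567/230945, sgn -1
4πI² = N·(3j₀)²·(3jₘ)² = 714420/14919047
I = +1·√(0.0478864/4π) = 0.06173072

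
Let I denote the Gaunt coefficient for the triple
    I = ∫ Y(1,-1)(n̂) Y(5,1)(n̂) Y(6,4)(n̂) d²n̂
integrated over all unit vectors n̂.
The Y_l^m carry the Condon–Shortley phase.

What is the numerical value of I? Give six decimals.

m-sum = -1 + 1 + 4 = 4 ≠ 0 ⇒ I = 0

0.000000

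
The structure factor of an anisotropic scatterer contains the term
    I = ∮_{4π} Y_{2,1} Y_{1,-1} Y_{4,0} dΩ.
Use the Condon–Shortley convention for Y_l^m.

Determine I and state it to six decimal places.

0.000000

l₃=4 ∉ [1,3] — triangle fails ⇒ I = 0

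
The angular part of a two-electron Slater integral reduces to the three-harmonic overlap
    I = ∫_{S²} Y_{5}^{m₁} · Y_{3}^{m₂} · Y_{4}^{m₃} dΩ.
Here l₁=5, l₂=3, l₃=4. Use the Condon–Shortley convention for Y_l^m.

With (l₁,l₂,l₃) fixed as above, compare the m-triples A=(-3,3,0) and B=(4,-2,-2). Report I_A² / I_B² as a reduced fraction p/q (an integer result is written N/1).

Shared (l₁,l₂,l₃)=(5,3,4): N and (l;000)² cancel in I_A²/I_B².
A: Δ = 4!·6!·2!/13! = 1/180180; Racah Σ t=4..4: t=4:+1/2304 = 1/2304; ⇒ 3j(5 3 4; -3 3 0)² = 5/143, sgn +1
B: Δ = 4!·6!·2!/13! = 1/180180; Racah Σ t=0..1: t=0:+1/2880 t=1:−1/8640 = 1/4320; ⇒ 3j(5 3 4; 4 -2 -2)² = 8/429, sgn +1
I_A²/I_B² = (5/143)/(8/429) = 15/8

15/8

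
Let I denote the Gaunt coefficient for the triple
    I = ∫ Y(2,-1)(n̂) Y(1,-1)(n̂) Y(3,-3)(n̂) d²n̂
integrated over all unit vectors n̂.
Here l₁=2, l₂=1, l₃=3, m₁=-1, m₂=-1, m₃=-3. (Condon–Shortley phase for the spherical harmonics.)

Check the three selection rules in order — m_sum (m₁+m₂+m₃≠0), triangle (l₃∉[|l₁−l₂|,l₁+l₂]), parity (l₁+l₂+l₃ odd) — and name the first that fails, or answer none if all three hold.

m₁+m₂+m₃ = -1 − 1 − 3 = -5  ✗
triangle: |2−1|=1 ≤ l₃=3 ≤ 2+1=3
parity: l₁+l₂+l₃ = 6 is even

m_sum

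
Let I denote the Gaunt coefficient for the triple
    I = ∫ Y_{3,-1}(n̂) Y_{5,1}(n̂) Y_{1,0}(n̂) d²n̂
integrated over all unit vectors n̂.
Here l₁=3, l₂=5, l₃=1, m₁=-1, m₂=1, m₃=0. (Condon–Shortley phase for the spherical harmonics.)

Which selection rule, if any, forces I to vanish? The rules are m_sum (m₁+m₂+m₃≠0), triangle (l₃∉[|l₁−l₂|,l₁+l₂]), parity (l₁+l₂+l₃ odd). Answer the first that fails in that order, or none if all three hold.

triangle

m₁+m₂+m₃ = -1 + 1 + 0 = 0  ✓
triangle: |3−5|=2 ≤ l₃=1 ≤ 3+5=8  ✗
parity: l₁+l₂+l₃ = 9 is odd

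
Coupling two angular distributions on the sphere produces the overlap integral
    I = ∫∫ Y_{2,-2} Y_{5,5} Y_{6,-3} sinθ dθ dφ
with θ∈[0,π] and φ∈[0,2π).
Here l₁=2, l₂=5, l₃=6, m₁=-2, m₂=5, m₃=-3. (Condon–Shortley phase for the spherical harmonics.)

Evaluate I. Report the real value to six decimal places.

Σlᵢ=13 odd — θ-integrand is odd under cosθ→−cosθ; I=0

0.000000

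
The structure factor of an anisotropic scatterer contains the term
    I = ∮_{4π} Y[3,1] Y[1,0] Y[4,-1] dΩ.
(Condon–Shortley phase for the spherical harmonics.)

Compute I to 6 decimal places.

m-sum 0 ✓  L=8 even ✓  2≤4≤4 ✓
Π(2lᵢ+1) = 7×3×9 = 189
triangle coeff Δ(3,1,4) = 1/252
Σ_t [0,0]: t=0:+1/36 = 1/36
(3j)²=4/63 [(3 1 4; 0 0 0)], sign=+1
Σ_t [0,0]: t=0:+1/48 = 1/48
(3j)²=5/84 [(3 1 4; 1 0 -1)], sign=-1
⇒ 4πI² = 5/7
I = (-1)√(5/7/(4π)) = -0.23841361

-0.238414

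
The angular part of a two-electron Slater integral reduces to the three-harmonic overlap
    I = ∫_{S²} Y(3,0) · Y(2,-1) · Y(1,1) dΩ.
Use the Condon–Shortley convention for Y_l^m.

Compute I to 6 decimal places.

Checks pass: Σm=0; 6 even; l₃=1∈[1,5].
(2·3+1)(2·2+1)(2·1+1) = 105
Δ: 4! 2! 0! / 7! → 1/105
sum: t=2:+1/4 = 1/4
3j²(3 2 1; 0 0 0) = Δ·Π!·Σ² = 3/35  (sign -1)
sum: t=1:−1/12 = -1/12
3j²(3 2 1; 0 -1 1) = Δ·Π!·Σ² = 1/35  (sign -1)
combine: 4πI² = 105·3/35·1/35 = 9/35
take √, sign +1: I = 0.14304817

0.143048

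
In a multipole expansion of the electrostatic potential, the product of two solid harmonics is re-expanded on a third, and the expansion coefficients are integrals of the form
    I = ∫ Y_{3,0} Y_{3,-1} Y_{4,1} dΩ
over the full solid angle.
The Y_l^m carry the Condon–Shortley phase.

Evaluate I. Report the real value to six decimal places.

m-sum 0 ✓  L=10 even ✓  0≤4≤6 ✓
Π(2lᵢ+1) = 7×7×9 = 441
triangle coeff Δ(3,3,4) = 1/34650
Σ_t [0,2]: t=0:+1/72 t=1:−1/16 t=2:+1/72 = -5/144
(3j)²=2/77 [(3 3 4; 0 0 0)], sign=-1
Σ_t [0,2]: t=0:+1/48 t=1:−1/24 t=2:+1/288 = -5/288
(3j)²=5/462 [(3 3 4; 0 -1 1)], sign=+1
⇒ 4πI² = 15/121
I = (-1)√(15/121/(4π)) = -0.09932258

-0.099323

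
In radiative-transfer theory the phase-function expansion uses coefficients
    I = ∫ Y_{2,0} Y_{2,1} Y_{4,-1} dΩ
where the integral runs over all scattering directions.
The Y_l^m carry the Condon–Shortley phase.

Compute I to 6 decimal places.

-0.220728

m-sum 0 ✓  L=8 even ✓  0≤4≤4 ✓
Π(2lᵢ+1) = 5×5×9 = 225
triangle coeff Δ(2,2,4) = 1/630
Σ_t [0,0]: t=0:+1/16 = 1/16
(3j)²=2/35 [(2 2 4; 0 0 0)], sign=+1
Σ_t [0,0]: t=0:+1/24 = 1/24
(3j)²=1/21 [(2 2 4; 0 1 -1)], sign=-1
⇒ 4πI² = 30/49
I = (-1)√(30/49/(4π)) = -0.22072812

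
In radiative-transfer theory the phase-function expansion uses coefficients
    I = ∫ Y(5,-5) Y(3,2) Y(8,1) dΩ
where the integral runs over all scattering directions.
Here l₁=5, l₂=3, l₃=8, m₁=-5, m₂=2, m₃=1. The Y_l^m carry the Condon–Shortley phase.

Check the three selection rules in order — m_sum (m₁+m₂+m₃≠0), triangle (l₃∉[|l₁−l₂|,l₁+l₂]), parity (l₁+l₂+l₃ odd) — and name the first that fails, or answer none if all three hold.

m_sum

Σmᵢ = -2  ✗
l₃∈[|l₁−l₂|,l₁+l₂]=[2,8], have l₃=8
Σlᵢ = 16 ⇒ even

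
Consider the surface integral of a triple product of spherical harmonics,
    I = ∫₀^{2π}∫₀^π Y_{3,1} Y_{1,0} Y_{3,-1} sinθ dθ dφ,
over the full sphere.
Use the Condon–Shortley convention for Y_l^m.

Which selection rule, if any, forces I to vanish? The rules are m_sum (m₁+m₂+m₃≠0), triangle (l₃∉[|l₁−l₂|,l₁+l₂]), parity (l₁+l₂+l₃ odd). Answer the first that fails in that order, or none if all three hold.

parity

m₁+m₂+m₃ = 1 + 0 − 1 = 0  ✓
triangle: |3−1|=2 ≤ l₃=3 ≤ 3+1=4  ✓
parity: l₁+l₂+l₃ = 7 is odd  ✗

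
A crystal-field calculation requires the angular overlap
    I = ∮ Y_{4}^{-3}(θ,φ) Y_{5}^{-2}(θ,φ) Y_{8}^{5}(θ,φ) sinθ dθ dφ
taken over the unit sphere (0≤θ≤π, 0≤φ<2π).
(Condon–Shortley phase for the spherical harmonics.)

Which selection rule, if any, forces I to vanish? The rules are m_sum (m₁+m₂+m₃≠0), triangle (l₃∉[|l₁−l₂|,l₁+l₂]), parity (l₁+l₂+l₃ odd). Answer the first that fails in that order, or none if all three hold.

parity

Σmᵢ = 0  ✓
l₃∈[|l₁−l₂|,l₁+l₂]=[1,9], have l₃=8  ✓
Σlᵢ = 17 ⇒ odd  ✗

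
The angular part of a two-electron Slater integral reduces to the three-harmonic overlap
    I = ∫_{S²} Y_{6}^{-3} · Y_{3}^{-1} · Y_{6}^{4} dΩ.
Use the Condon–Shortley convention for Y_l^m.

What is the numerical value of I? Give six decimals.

0.000000

L=15 odd ⇒ parity kills the (l;000) factor ⇒ I = 0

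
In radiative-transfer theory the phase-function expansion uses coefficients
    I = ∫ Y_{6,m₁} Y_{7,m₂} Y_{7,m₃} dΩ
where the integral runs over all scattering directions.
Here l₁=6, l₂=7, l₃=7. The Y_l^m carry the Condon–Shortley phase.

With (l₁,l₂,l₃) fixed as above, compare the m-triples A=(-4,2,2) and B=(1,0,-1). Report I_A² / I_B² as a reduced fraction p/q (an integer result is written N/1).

168/25

Shared (l₁,l₂,l₃)=(6,7,7): N and (l;000)² cancel in I_A²/I_B².
A: Δ = 6!·6!·8!/21! = 1/2444321880; Racah Σ t=4..6: t=4:+1/24883200 t=5:−1/8294400 t=6:+1/24883200 = -1/24883200; ⇒ 3j(6 7 7; -4 2 2)² = 420/46189, sgn +1
B: Δ = 6!·6!·8!/21! = 1/2444321880; Racah Σ t=0..5: t=0:+1/435456000 t=1:−1/8294400 t=2:+1/1244160 t=3:−1/995328 t=4:+1/4147200 t=5:−1/124416000 = -1/11612160; ⇒ 3j(6 7 7; 1 0 -1)² = 125/92378, sgn -1
I_A²/I_B² = (420/46189)/(125/92378) = 168/25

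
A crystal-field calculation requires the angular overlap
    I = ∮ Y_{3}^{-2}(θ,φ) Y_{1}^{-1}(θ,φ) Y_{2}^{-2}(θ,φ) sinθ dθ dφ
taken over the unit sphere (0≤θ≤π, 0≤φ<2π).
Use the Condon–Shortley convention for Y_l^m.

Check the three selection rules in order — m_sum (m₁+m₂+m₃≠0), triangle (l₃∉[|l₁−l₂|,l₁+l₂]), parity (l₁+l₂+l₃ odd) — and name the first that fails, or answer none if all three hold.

m₁+m₂+m₃ = -2 − 1 − 2 = -5  ✗
triangle: |3−1|=2 ≤ l₃=2 ≤ 3+1=4
parity: l₁+l₂+l₃ = 6 is even

m_sum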